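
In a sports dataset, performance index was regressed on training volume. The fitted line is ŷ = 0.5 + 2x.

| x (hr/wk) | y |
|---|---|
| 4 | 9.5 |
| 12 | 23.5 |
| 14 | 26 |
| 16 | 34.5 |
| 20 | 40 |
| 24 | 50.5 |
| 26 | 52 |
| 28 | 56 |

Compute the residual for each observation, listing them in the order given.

x=4: ŷ = 0.5 + 2·4 = 8.5; e = 9.5 − 8.5 = 1
x=12: ŷ = 0.5 + 2·12 = 24.5; e = 23.5 − 24.5 = -1
x=14: ŷ = 0.5 + 2·14 = 28.5; e = 26 − 28.5 = -2.5
x=16: ŷ = 0.5 + 2·16 = 32.5; e = 34.5 − 32.5 = 2
x=20: ŷ = 0.5 + 2·20 = 40.5; e = 40 − 40.5 = -0.5
x=24: ŷ = 0.5 + 2·24 = 48.5; e = 50.5 − 48.5 = 2
x=26: ŷ = 0.5 + 2·26 = 52.5; e = 52 − 52.5 = -0.5
x=28: ŷ = 0.5 + 2·28 = 56.5; e = 56 − 56.5 = -0.5

1, -1, -2.5, 2, -0.5, 2, -0.5, -0.5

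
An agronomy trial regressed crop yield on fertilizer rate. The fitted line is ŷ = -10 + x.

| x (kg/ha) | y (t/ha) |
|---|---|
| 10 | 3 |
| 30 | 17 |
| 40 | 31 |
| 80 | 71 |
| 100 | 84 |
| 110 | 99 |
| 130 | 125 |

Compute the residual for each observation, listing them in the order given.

x=10: ŷ = -10 + 10 = 0; e = 3 − 0 = 3
x=30: ŷ = -10 + 30 = 20; e = 17 − 20 = -3
x=40: ŷ = -10 + 40 = 30; e = 31 − 30 = 1
x=80: ŷ = -10 + 80 = 70; e = 71 − 70 = 1
x=100: ŷ = -10 + 100 = 90; e = 84 − 90 = -6
x=110: ŷ = -10 + 110 = 100; e = 99 − 100 = -1
x=130: ŷ = -10 + 130 = 120; e = 125 − 120 = 5

3, -3, 1, 1, -6, -1, 5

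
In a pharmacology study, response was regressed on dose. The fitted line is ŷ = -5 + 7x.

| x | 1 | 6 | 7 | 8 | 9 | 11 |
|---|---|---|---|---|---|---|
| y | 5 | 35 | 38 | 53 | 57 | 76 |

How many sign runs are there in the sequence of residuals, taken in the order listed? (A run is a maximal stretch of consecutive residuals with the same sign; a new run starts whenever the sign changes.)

x=1: ŷ = -5 + 7·1 = 2; e = 5 − 2 = 3
x=6: ŷ = -5 + 7·6 = 37; e = 35 − 37 = -2
x=7: ŷ = -5 + 7·7 = 44; e = 38 − 44 = -6
x=8: ŷ = -5 + 7·8 = 51; e = 53 − 51 = 2
x=9: ŷ = -5 + 7·9 = 58; e = 57 − 58 = -1
x=11: ŷ = -5 + 7·11 = 72; e = 76 − 72 = 4
Signs: + − − + − +
Runs: +×1, −×2, +×1, −×1, +×1 → 5

5 runs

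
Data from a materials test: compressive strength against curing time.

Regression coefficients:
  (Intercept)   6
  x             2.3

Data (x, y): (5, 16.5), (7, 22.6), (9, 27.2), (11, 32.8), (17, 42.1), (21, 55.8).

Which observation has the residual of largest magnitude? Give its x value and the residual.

x=5: ŷ = 6 + 2.3·5 = 17.5; e = 16.5 − 17.5 = -1
x=7: ŷ = 6 + 2.3·7 = 22.1; e = 22.6 − 22.1 = 0.5
x=9: ŷ = 6 + 2.3·9 = 26.7; e = 27.2 − 26.7 = 0.5
x=11: ŷ = 6 + 2.3·11 = 31.3; e = 32.8 − 31.3 = 1.5
x=17: ŷ = 6 + 2.3·17 = 45.1; e = 42.1 − 45.1 = -3
x=21: ŷ = 6 + 2.3·21 = 54.3; e = 55.8 − 54.3 = 1.5
Largest |e| is 3 at x = 17, residual -3.

x = 17, e = -3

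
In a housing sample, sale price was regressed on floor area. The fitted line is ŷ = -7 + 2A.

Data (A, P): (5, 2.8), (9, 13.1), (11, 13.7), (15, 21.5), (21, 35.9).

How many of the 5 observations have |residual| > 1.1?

3

A=5: ŷ = -7 + 2·5 = 3; r = 2.8 − 3 = -0.2
A=9: ŷ = -7 + 2·9 = 11; r = 13.1 − 11 = 2.1
A=11: ŷ = -7 + 2·11 = 15; r = 13.7 − 15 = -1.3
A=15: ŷ = -7 + 2·15 = 23; r = 21.5 − 23 = -1.5
A=21: ŷ = -7 + 2·21 = 35; r = 35.9 − 35 = 0.9
|r| > 1.1: A=9 (|r|=2.1), A=11 (|r|=1.3), A=15 (|r|=1.5) → 3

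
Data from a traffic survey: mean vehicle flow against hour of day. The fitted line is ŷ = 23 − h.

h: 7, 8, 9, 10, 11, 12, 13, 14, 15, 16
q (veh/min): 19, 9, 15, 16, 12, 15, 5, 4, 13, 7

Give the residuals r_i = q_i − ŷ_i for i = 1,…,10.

3, -6, 1, 3, 0, 4, -5, -5, 5, 0

h=7: ŷ = 23 − 7 = 16; r = 19 − 16 = 3
h=8: ŷ = 23 − 8 = 15; r = 9 − 15 = -6
h=9: ŷ = 23 − 9 = 14; r = 15 − 14 = 1
h=10: ŷ = 23 − 10 = 13; r = 16 − 13 = 3
h=11: ŷ = 23 − 11 = 12; r = 12 − 12 = 0
h=12: ŷ = 23 − 12 = 11; r = 15 − 11 = 4
h=13: ŷ = 23 − 13 = 10; r = 5 − 10 = -5
h=14: ŷ = 23 − 14 = 9; r = 4 − 9 = -5
h=15: ŷ = 23 − 15 = 8; r = 13 − 8 = 5
h=16: ŷ = 23 − 16 = 7; r = 7 − 7 = 0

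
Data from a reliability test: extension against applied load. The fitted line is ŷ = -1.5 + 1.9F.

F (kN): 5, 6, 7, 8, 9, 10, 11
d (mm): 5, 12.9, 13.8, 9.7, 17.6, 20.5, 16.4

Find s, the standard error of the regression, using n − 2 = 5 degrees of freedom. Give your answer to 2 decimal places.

s = 3.46

F=5: ŷ = -1.5 + 1.9·5 = 8; r = 5 − 8 = -3
F=6: ŷ = -1.5 + 1.9·6 = 9.9; r = 12.9 − 9.9 = 3
F=7: ŷ = -1.5 + 1.9·7 = 11.8; r = 13.8 − 11.8 = 2
F=8: ŷ = -1.5 + 1.9·8 = 13.7; r = 9.7 − 13.7 = -4
F=9: ŷ = -1.5 + 1.9·9 = 15.6; r = 17.6 − 15.6 = 2
F=10: ŷ = -1.5 + 1.9·10 = 17.5; r = 20.5 − 17.5 = 3
F=11: ŷ = -1.5 + 1.9·11 = 19.4; r = 16.4 − 19.4 = -3
SSE = 9 + 9 + 4 + 16 + 4 + 9 + 9 = 60
s = √(60/5) = √12 ≈ 3.46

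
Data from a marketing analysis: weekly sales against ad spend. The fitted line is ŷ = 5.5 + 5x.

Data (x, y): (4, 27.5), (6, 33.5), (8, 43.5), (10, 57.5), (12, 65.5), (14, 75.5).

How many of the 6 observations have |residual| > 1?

4

x=4: ŷ = 5.5 + 5·4 = 25.5; r = 27.5 − 25.5 = 2
x=6: ŷ = 5.5 + 5·6 = 35.5; r = 33.5 − 35.5 = -2
x=8: ŷ = 5.5 + 5·8 = 45.5; r = 43.5 − 45.5 = -2
x=10: ŷ = 5.5 + 5·10 = 55.5; r = 57.5 − 55.5 = 2
x=12: ŷ = 5.5 + 5·12 = 65.5; r = 65.5 − 65.5 = 0
x=14: ŷ = 5.5 + 5·14 = 75.5; r = 75.5 − 75.5 = 0
|r| > 1: x=4 (|r|=2), x=6 (|r|=2), x=8 (|r|=2), x=10 (|r|=2) → 4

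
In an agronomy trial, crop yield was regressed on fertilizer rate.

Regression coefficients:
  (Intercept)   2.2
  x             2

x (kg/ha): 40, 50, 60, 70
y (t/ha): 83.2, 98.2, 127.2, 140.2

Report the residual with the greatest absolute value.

r = 5

x=40: ŷ = 2.2 + 2·40 = 82.2; r = 83.2 − 82.2 = 1
x=50: ŷ = 2.2 + 2·50 = 102.2; r = 98.2 − 102.2 = -4
x=60: ŷ = 2.2 + 2·60 = 122.2; r = 127.2 − 122.2 = 5
x=70: ŷ = 2.2 + 2·70 = 142.2; r = 140.2 − 142.2 = -2
Largest |r| is 5 at x = 60, residual 5.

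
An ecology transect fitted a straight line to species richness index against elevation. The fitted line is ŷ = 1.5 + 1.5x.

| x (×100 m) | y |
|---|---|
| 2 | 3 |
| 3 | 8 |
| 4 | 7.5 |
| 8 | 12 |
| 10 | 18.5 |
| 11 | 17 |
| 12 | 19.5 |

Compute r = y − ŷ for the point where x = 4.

r = 0

ŷ = 1.5 + 1.5·4 = 7.5
r = 7.5 − 7.5 = 0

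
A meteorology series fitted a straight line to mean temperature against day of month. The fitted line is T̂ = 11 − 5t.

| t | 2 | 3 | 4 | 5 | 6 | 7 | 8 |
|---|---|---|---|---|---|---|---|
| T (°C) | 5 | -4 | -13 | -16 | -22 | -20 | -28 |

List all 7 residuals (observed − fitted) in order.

t=2: T̂ = 11 − 5·2 = 1; e = 5 − 1 = 4
t=3: T̂ = 11 − 5·3 = -4; e = -4 − (-4) = 0
t=4: T̂ = 11 − 5·4 = -9; e = -13 − (-9) = -4
t=5: T̂ = 11 − 5·5 = -14; e = -16 − (-14) = -2
t=6: T̂ = 11 − 5·6 = -19; e = -22 − (-19) = -3
t=7: T̂ = 11 − 5·7 = -24; e = -20 − (-24) = 4
t=8: T̂ = 11 − 5·8 = -29; e = -28 − (-29) = 1

4, 0, -4, -2, -3, 4, 1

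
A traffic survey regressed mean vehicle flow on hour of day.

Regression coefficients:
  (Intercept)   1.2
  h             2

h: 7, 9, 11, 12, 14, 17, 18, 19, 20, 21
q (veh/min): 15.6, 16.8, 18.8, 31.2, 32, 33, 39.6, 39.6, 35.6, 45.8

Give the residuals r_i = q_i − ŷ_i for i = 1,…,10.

0.4, -2.4, -4.4, 6, 2.8, -2.2, 2.4, 0.4, -5.6, 2.6

h=7: ŷ = 1.2 + 2·7 = 15.2; r = 15.6 − 15.2 = 0.4
h=9: ŷ = 1.2 + 2·9 = 19.2; r = 16.8 − 19.2 = -2.4
h=11: ŷ = 1.2 + 2·11 = 23.2; r = 18.8 − 23.2 = -4.4
h=12: ŷ = 1.2 + 2·12 = 25.2; r = 31.2 − 25.2 = 6
h=14: ŷ = 1.2 + 2·14 = 29.2; r = 32 − 29.2 = 2.8
h=17: ŷ = 1.2 + 2·17 = 35.2; r = 33 − 35.2 = -2.2
h=18: ŷ = 1.2 + 2·18 = 37.2; r = 39.6 − 37.2 = 2.4
h=19: ŷ = 1.2 + 2·19 = 39.2; r = 39.6 − 39.2 = 0.4
h=20: ŷ = 1.2 + 2·20 = 41.2; r = 35.6 − 41.2 = -5.6
h=21: ŷ = 1.2 + 2·21 = 43.2; r = 45.8 − 43.2 = 2.6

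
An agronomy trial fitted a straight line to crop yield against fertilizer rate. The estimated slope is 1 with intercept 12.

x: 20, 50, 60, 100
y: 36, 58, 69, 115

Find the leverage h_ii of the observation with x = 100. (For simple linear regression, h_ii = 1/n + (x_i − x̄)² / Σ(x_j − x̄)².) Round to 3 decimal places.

x̄ = (20 + 50 + 60 + 100)/4 = 57.5
Σ(x − x̄)² = 1406.25 + 56.25 + 6.25 + 1806.25 = 3275
h = 1/4 + (42.5)²/3275 = 0.25 + 0.551527 = 0.802

h = 0.802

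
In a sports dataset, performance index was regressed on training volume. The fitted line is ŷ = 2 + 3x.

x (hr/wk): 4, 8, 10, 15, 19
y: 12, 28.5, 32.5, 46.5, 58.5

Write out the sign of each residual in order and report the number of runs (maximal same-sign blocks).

3 runs

x=4: ŷ = 2 + 3·4 = 14; e = 12 − 14 = -2
x=8: ŷ = 2 + 3·8 = 26; e = 28.5 − 26 = 2.5
x=10: ŷ = 2 + 3·10 = 32; e = 32.5 − 32 = 0.5
x=15: ŷ = 2 + 3·15 = 47; e = 46.5 − 47 = -0.5
x=19: ŷ = 2 + 3·19 = 59; e = 58.5 − 59 = -0.5
Signs: − + + − −
Runs: −×1, +×2, −×2 → 3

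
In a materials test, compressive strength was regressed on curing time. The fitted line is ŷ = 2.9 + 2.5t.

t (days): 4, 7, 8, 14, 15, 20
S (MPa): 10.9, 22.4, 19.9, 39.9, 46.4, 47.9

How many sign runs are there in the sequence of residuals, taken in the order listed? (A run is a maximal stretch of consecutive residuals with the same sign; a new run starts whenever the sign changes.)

t=4: ŷ = 2.9 + 2.5·4 = 12.9; r = 10.9 − 12.9 = -2
t=7: ŷ = 2.9 + 2.5·7 = 20.4; r = 22.4 − 20.4 = 2
t=8: ŷ = 2.9 + 2.5·8 = 22.9; r = 19.9 − 22.9 = -3
t=14: ŷ = 2.9 + 2.5·14 = 37.9; r = 39.9 − 37.9 = 2
t=15: ŷ = 2.9 + 2.5·15 = 40.4; r = 46.4 − 40.4 = 6
t=20: ŷ = 2.9 + 2.5·20 = 52.9; r = 47.9 − 52.9 = -5
Signs: − + − + + −
Runs: −×1, +×1, −×1, +×2, −×1 → 5

5 runs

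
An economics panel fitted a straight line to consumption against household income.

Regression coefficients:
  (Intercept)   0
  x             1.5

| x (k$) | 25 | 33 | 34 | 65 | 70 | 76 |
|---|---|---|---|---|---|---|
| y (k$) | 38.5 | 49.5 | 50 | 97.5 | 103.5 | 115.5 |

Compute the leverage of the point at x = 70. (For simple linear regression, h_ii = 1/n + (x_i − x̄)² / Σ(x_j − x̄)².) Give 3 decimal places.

h = 0.321

x̄ = (25 + 33 + 34 + 65 + 70 + 76)/6 = 50.5
Σ(x − x̄)² = 650.25 + 306.25 + 272.25 + 210.25 + 380.25 + 650.25 = 2469.5
h = 1/6 + (19.5)²/2469.5 = 0.166667 + 0.153979 = 0.321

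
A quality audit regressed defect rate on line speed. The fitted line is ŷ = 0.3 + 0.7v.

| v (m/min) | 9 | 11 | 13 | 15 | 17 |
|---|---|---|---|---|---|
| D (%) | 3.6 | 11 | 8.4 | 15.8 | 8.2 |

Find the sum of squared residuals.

v=9: ŷ = 0.3 + 0.7·9 = 6.6; e = 3.6 − 6.6 = -3
v=11: ŷ = 0.3 + 0.7·11 = 8; e = 11 − 8 = 3
v=13: ŷ = 0.3 + 0.7·13 = 9.4; e = 8.4 − 9.4 = -1
v=15: ŷ = 0.3 + 0.7·15 = 10.8; e = 15.8 − 10.8 = 5
v=17: ŷ = 0.3 + 0.7·17 = 12.2; e = 8.2 − 12.2 = -4
SSE = 9 + 9 + 1 + 25 + 16 = 60

SSE = 60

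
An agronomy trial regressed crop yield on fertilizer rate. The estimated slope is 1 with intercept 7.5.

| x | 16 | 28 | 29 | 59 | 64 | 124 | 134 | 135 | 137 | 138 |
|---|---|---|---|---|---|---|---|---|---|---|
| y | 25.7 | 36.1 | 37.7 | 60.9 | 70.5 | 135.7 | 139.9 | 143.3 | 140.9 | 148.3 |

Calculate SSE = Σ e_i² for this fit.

x=16: ŷ = 7.5 + 16 = 23.5; e = 25.7 − 23.5 = 2.2
x=28: ŷ = 7.5 + 28 = 35.5; e = 36.1 − 35.5 = 0.6
x=29: ŷ = 7.5 + 29 = 36.5; e = 37.7 − 36.5 = 1.2
x=59: ŷ = 7.5 + 59 = 66.5; e = 60.9 − 66.5 = -5.6
x=64: ŷ = 7.5 + 64 = 71.5; e = 70.5 − 71.5 = -1
x=124: ŷ = 7.5 + 124 = 131.5; e = 135.7 − 131.5 = 4.2
x=134: ŷ = 7.5 + 134 = 141.5; e = 139.9 − 141.5 = -1.6
x=135: ŷ = 7.5 + 135 = 142.5; e = 143.3 − 142.5 = 0.8
x=137: ŷ = 7.5 + 137 = 144.5; e = 140.9 − 144.5 = -3.6
x=138: ŷ = 7.5 + 138 = 145.5; e = 148.3 − 145.5 = 2.8
SSE = 4.84 + 0.36 + 1.44 + 31.36 + 1 + 17.64 + 2.56 + 0.64 + 12.96 + 7.84 = 80.64

SSE = 80.64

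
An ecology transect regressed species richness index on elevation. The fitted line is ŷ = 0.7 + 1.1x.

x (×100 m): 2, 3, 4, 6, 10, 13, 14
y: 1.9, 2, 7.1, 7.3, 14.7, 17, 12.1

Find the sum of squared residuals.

x=2: ŷ = 0.7 + 1.1·2 = 2.9; e = 1.9 − 2.9 = -1
x=3: ŷ = 0.7 + 1.1·3 = 4; e = 2 − 4 = -2
x=4: ŷ = 0.7 + 1.1·4 = 5.1; e = 7.1 − 5.1 = 2
x=6: ŷ = 0.7 + 1.1·6 = 7.3; e = 7.3 − 7.3 = 0
x=10: ŷ = 0.7 + 1.1·10 = 11.7; e = 14.7 − 11.7 = 3
x=13: ŷ = 0.7 + 1.1·13 = 15; e = 17 − 15 = 2
x=14: ŷ = 0.7 + 1.1·14 = 16.1; e = 12.1 − 16.1 = -4
SSE = 1 + 4 + 4 + 0 + 9 + 4 + 16 = 38

SSE = 38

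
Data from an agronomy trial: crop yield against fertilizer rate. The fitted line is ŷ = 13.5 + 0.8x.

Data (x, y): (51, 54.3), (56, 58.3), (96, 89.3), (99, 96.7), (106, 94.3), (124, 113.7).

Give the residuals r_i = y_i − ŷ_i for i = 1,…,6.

x=51: ŷ = 13.5 + 0.8·51 = 54.3; r = 54.3 − 54.3 = 0
x=56: ŷ = 13.5 + 0.8·56 = 58.3; r = 58.3 − 58.3 = 0
x=96: ŷ = 13.5 + 0.8·96 = 90.3; r = 89.3 − 90.3 = -1
x=99: ŷ = 13.5 + 0.8·99 = 92.7; r = 96.7 − 92.7 = 4
x=106: ŷ = 13.5 + 0.8·106 = 98.3; r = 94.3 − 98.3 = -4
x=124: ŷ = 13.5 + 0.8·124 = 112.7; r = 113.7 − 112.7 = 1

0, 0, -1, 4, -4, 1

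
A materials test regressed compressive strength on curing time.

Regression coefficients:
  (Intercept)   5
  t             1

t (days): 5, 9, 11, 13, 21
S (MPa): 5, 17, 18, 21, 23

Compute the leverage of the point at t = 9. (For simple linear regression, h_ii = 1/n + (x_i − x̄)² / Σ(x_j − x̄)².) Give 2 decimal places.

t̄ = (5 + 9 + 11 + 13 + 21)/5 = 11.8
Σ(t − t̄)² = 46.24 + 7.84 + 0.64 + 1.44 + 84.64 = 140.8
h = 1/5 + (-2.8)²/140.8 = 0.2 + 0.0556818 = 0.26

h = 0.26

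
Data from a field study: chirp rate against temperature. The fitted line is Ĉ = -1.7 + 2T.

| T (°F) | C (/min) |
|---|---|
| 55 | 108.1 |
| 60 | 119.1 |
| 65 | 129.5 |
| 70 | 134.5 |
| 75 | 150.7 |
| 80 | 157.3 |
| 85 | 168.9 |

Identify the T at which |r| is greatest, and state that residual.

T = 70, r = -3.8

T=55: Ĉ = -1.7 + 2·55 = 108.3; r = 108.1 − 108.3 = -0.2
T=60: Ĉ = -1.7 + 2·60 = 118.3; r = 119.1 − 118.3 = 0.8
T=65: Ĉ = -1.7 + 2·65 = 128.3; r = 129.5 − 128.3 = 1.2
T=70: Ĉ = -1.7 + 2·70 = 138.3; r = 134.5 − 138.3 = -3.8
T=75: Ĉ = -1.7 + 2·75 = 148.3; r = 150.7 − 148.3 = 2.4
T=80: Ĉ = -1.7 + 2·80 = 158.3; r = 157.3 − 158.3 = -1
T=85: Ĉ = -1.7 + 2·85 = 168.3; r = 168.9 − 168.3 = 0.6
Largest |r| is 3.8 at T = 70, residual -3.8.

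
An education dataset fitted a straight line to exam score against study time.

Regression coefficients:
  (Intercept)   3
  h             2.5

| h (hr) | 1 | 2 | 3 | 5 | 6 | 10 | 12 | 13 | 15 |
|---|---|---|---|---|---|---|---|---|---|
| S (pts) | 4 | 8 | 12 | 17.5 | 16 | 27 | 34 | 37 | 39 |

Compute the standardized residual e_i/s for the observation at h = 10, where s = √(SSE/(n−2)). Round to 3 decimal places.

-0.607

h=1: Ŝ = 3 + 2.5·1 = 5.5; e = 4 − 5.5 = -1.5
h=2: Ŝ = 3 + 2.5·2 = 8; e = 8 − 8 = 0
h=3: Ŝ = 3 + 2.5·3 = 10.5; e = 12 − 10.5 = 1.5
h=5: Ŝ = 3 + 2.5·5 = 15.5; e = 17.5 − 15.5 = 2
h=6: Ŝ = 3 + 2.5·6 = 18; e = 16 − 18 = -2
h=10: Ŝ = 3 + 2.5·10 = 28; e = 27 − 28 = -1
h=12: Ŝ = 3 + 2.5·12 = 33; e = 34 − 33 = 1
h=13: Ŝ = 3 + 2.5·13 = 35.5; e = 37 − 35.5 = 1.5
h=15: Ŝ = 3 + 2.5·15 = 40.5; e = 39 − 40.5 = -1.5
SSE = 2.25 + 0 + 2.25 + 4 + 4 + 1 + 1 + 2.25 + 2.25 = 19
s = √(19/7) = 1.64751
e/s = -1 / 1.64751 = -0.607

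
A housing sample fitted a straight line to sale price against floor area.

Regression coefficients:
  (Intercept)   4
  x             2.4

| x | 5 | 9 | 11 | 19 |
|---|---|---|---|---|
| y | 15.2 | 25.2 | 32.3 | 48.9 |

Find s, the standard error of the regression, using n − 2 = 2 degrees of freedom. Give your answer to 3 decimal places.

x=5: ŷ = 4 + 2.4·5 = 16; e = 15.2 − 16 = -0.8
x=9: ŷ = 4 + 2.4·9 = 25.6; e = 25.2 − 25.6 = -0.4
x=11: ŷ = 4 + 2.4·11 = 30.4; e = 32.3 − 30.4 = 1.9
x=19: ŷ = 4 + 2.4·19 = 49.6; e = 48.9 − 49.6 = -0.7
SSE = 0.64 + 0.16 + 3.61 + 0.49 = 4.9
s = √(4.9/2) = √2.45 ≈ 1.565

s = 1.565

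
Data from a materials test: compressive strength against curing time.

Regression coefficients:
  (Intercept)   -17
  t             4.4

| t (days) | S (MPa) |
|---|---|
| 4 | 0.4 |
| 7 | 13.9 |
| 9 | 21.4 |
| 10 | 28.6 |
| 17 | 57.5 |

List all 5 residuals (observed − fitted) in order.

-0.2, 0.1, -1.2, 1.6, -0.3

t=4: ŷ = -17 + 4.4·4 = 0.6; e = 0.4 − 0.6 = -0.2
t=7: ŷ = -17 + 4.4·7 = 13.8; e = 13.9 − 13.8 = 0.1
t=9: ŷ = -17 + 4.4·9 = 22.6; e = 21.4 − 22.6 = -1.2
t=10: ŷ = -17 + 4.4·10 = 27; e = 28.6 − 27 = 1.6
t=17: ŷ = -17 + 4.4·17 = 57.8; e = 57.5 − 57.8 = -0.3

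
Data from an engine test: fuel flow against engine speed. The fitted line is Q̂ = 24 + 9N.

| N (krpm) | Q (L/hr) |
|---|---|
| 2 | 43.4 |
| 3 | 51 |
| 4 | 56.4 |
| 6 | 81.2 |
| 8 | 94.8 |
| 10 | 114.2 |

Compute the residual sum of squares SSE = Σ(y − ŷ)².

N=2: Q̂ = 24 + 9·2 = 42; e = 43.4 − 42 = 1.4
N=3: Q̂ = 24 + 9·3 = 51; e = 51 − 51 = 0
N=4: Q̂ = 24 + 9·4 = 60; e = 56.4 − 60 = -3.6
N=6: Q̂ = 24 + 9·6 = 78; e = 81.2 − 78 = 3.2
N=8: Q̂ = 24 + 9·8 = 96; e = 94.8 − 96 = -1.2
N=10: Q̂ = 24 + 9·10 = 114; e = 114.2 − 114 = 0.2
SSE = 1.96 + 0 + 12.96 + 10.24 + 1.44 + 0.04 = 26.64

SSE = 26.64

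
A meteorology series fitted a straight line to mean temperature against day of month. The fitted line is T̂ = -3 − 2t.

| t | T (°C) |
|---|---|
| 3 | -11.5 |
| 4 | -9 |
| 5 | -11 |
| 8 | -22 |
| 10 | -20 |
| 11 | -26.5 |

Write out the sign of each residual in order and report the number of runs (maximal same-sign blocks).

5 runs

t=3: T̂ = -3 − 2·3 = -9; e = -11.5 − (-9) = -2.5
t=4: T̂ = -3 − 2·4 = -11; e = -9 − (-11) = 2
t=5: T̂ = -3 − 2·5 = -13; e = -11 − (-13) = 2
t=8: T̂ = -3 − 2·8 = -19; e = -22 − (-19) = -3
t=10: T̂ = -3 − 2·10 = -23; e = -20 − (-23) = 3
t=11: T̂ = -3 − 2·11 = -25; e = -26.5 − (-25) = -1.5
Signs: − + + − + −
Runs: −×1, +×2, −×1, +×1, −×1 → 5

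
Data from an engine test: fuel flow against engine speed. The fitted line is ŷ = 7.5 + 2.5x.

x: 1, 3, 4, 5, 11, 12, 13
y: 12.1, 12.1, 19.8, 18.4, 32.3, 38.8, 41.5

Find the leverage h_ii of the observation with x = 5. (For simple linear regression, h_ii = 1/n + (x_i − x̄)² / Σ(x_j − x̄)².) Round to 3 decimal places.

x̄ = (1 + 3 + 4 + 5 + 11 + 12 + 13)/7 = 7
Σ(x − x̄)² = 36 + 16 + 9 + 4 + 16 + 25 + 36 = 142
h = 1/7 + (-2)²/142 = 0.142857 + 0.028169 = 0.171

h = 0.171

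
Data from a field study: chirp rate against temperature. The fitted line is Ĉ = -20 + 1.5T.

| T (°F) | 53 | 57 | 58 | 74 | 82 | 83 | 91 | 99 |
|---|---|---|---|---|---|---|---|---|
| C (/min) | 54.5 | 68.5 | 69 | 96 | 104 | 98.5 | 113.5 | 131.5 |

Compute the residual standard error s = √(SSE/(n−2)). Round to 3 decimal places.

T=53: Ĉ = -20 + 1.5·53 = 59.5; e = 54.5 − 59.5 = -5
T=57: Ĉ = -20 + 1.5·57 = 65.5; e = 68.5 − 65.5 = 3
T=58: Ĉ = -20 + 1.5·58 = 67; e = 69 − 67 = 2
T=74: Ĉ = -20 + 1.5·74 = 91; e = 96 − 91 = 5
T=82: Ĉ = -20 + 1.5·82 = 103; e = 104 − 103 = 1
T=83: Ĉ = -20 + 1.5·83 = 104.5; e = 98.5 − 104.5 = -6
T=91: Ĉ = -20 + 1.5·91 = 116.5; e = 113.5 − 116.5 = -3
T=99: Ĉ = -20 + 1.5·99 = 128.5; e = 131.5 − 128.5 = 3
SSE = 25 + 9 + 4 + 25 + 1 + 36 + 9 + 9 = 118
s = √(118/6) = √19.6667 ≈ 4.435

s = 4.435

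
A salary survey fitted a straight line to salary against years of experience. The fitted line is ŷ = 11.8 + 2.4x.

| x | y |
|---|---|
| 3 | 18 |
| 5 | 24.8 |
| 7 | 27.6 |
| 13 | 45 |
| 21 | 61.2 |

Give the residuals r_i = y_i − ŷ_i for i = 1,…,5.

-1, 1, -1, 2, -1

x=3: ŷ = 11.8 + 2.4·3 = 19; r = 18 − 19 = -1
x=5: ŷ = 11.8 + 2.4·5 = 23.8; r = 24.8 − 23.8 = 1
x=7: ŷ = 11.8 + 2.4·7 = 28.6; r = 27.6 − 28.6 = -1
x=13: ŷ = 11.8 + 2.4·13 = 43; r = 45 − 43 = 2
x=21: ŷ = 11.8 + 2.4·21 = 62.2; r = 61.2 − 62.2 = -1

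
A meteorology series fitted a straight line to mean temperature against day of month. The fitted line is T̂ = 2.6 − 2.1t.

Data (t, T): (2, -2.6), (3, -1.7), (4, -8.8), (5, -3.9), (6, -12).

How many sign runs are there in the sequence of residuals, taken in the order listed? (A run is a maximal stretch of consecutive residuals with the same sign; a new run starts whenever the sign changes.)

5 runs

t=2: T̂ = 2.6 − 2.1·2 = -1.6; r = -2.6 − (-1.6) = -1
t=3: T̂ = 2.6 − 2.1·3 = -3.7; r = -1.7 − (-3.7) = 2
t=4: T̂ = 2.6 − 2.1·4 = -5.8; r = -8.8 − (-5.8) = -3
t=5: T̂ = 2.6 − 2.1·5 = -7.9; r = -3.9 − (-7.9) = 4
t=6: T̂ = 2.6 − 2.1·6 = -10; r = -12 − (-10) = -2
Signs: − + − + −
Runs: −×1, +×1, −×1, +×1, −×1 → 5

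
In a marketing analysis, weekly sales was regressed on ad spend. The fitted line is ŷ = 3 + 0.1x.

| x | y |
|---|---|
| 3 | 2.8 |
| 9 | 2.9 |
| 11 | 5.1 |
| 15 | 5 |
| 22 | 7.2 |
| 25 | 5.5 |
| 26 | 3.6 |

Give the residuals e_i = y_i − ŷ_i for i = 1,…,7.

x=3: ŷ = 3 + 0.1·3 = 3.3; e = 2.8 − 3.3 = -0.5
x=9: ŷ = 3 + 0.1·9 = 3.9; e = 2.9 − 3.9 = -1
x=11: ŷ = 3 + 0.1·11 = 4.1; e = 5.1 − 4.1 = 1
x=15: ŷ = 3 + 0.1·15 = 4.5; e = 5 − 4.5 = 0.5
x=22: ŷ = 3 + 0.1·22 = 5.2; e = 7.2 − 5.2 = 2
x=25: ŷ = 3 + 0.1·25 = 5.5; e = 5.5 − 5.5 = 0
x=26: ŷ = 3 + 0.1·26 = 5.6; e = 3.6 − 5.6 = -2

-0.5, -1, 1, 0.5, 2, 0, -2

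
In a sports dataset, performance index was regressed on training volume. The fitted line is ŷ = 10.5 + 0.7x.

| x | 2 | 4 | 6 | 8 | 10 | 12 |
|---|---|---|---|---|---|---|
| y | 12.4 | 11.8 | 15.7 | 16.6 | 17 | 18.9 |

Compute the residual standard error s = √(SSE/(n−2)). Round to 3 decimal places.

s = 1.000

x=2: ŷ = 10.5 + 0.7·2 = 11.9; r = 12.4 − 11.9 = 0.5
x=4: ŷ = 10.5 + 0.7·4 = 13.3; r = 11.8 − 13.3 = -1.5
x=6: ŷ = 10.5 + 0.7·6 = 14.7; r = 15.7 − 14.7 = 1
x=8: ŷ = 10.5 + 0.7·8 = 16.1; r = 16.6 − 16.1 = 0.5
x=10: ŷ = 10.5 + 0.7·10 = 17.5; r = 17 − 17.5 = -0.5
x=12: ŷ = 10.5 + 0.7·12 = 18.9; r = 18.9 − 18.9 = 0
SSE = 0.25 + 2.25 + 1 + 0.25 + 0.25 + 0 = 4
s = √(4/4) = √1 ≈ 1.000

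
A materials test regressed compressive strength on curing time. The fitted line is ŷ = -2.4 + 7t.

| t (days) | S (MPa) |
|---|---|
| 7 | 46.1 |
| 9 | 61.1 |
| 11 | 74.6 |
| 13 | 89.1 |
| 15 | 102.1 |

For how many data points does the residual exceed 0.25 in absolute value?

4

t=7: ŷ = -2.4 + 7·7 = 46.6; r = 46.1 − 46.6 = -0.5
t=9: ŷ = -2.4 + 7·9 = 60.6; r = 61.1 − 60.6 = 0.5
t=11: ŷ = -2.4 + 7·11 = 74.6; r = 74.6 − 74.6 = 0
t=13: ŷ = -2.4 + 7·13 = 88.6; r = 89.1 − 88.6 = 0.5
t=15: ŷ = -2.4 + 7·15 = 102.6; r = 102.1 − 102.6 = -0.5
|r| > 0.25: t=7 (|r|=0.5), t=9 (|r|=0.5), t=13 (|r|=0.5), t=15 (|r|=0.5) → 4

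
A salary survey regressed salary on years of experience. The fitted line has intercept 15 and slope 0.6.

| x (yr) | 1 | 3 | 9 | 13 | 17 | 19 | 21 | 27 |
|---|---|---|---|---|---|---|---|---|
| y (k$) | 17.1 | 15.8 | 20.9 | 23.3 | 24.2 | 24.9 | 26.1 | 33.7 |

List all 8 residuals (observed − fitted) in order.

1.5, -1, 0.5, 0.5, -1, -1.5, -1.5, 2.5

x=1: ŷ = 15 + 0.6·1 = 15.6; r = 17.1 − 15.6 = 1.5
x=3: ŷ = 15 + 0.6·3 = 16.8; r = 15.8 − 16.8 = -1
x=9: ŷ = 15 + 0.6·9 = 20.4; r = 20.9 − 20.4 = 0.5
x=13: ŷ = 15 + 0.6·13 = 22.8; r = 23.3 − 22.8 = 0.5
x=17: ŷ = 15 + 0.6·17 = 25.2; r = 24.2 − 25.2 = -1
x=19: ŷ = 15 + 0.6·19 = 26.4; r = 24.9 − 26.4 = -1.5
x=21: ŷ = 15 + 0.6·21 = 27.6; r = 26.1 − 27.6 = -1.5
x=27: ŷ = 15 + 0.6·27 = 31.2; r = 33.7 − 31.2 = 2.5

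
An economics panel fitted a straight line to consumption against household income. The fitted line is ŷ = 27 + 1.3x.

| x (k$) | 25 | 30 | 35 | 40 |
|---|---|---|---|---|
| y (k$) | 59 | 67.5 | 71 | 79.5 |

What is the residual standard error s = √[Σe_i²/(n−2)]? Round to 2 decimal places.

x=25: ŷ = 27 + 1.3·25 = 59.5; e = 59 − 59.5 = -0.5
x=30: ŷ = 27 + 1.3·30 = 66; e = 67.5 − 66 = 1.5
x=35: ŷ = 27 + 1.3·35 = 72.5; e = 71 − 72.5 = -1.5
x=40: ŷ = 27 + 1.3·40 = 79; e = 79.5 − 79 = 0.5
SSE = 0.25 + 2.25 + 2.25 + 0.25 = 5
s = √(5/2) = √2.5 ≈ 1.58

s = 1.58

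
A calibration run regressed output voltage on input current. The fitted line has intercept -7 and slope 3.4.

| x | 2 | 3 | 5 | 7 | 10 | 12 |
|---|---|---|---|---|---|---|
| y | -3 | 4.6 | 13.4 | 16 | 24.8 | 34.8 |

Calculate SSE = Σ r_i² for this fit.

x=2: ŷ = -7 + 3.4·2 = -0.2; r = -3 − (-0.2) = -2.8
x=3: ŷ = -7 + 3.4·3 = 3.2; r = 4.6 − 3.2 = 1.4
x=5: ŷ = -7 + 3.4·5 = 10; r = 13.4 − 10 = 3.4
x=7: ŷ = -7 + 3.4·7 = 16.8; r = 16 − 16.8 = -0.8
x=10: ŷ = -7 + 3.4·10 = 27; r = 24.8 − 27 = -2.2
x=12: ŷ = -7 + 3.4·12 = 33.8; r = 34.8 − 33.8 = 1
SSE = 7.84 + 1.96 + 11.56 + 0.64 + 4.84 + 1 = 27.84

SSE = 27.84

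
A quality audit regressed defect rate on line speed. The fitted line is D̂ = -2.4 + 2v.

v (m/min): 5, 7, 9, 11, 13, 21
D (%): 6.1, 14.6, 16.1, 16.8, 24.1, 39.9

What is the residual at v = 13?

D̂ = -2.4 + 2·13 = 23.6
e = 24.1 − 23.6 = 0.5

e = 0.5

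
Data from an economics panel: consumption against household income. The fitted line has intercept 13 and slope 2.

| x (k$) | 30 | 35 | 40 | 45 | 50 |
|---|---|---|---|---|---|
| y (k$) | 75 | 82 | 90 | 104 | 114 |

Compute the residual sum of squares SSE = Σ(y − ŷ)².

x=30: ŷ = 13 + 2·30 = 73; r = 75 − 73 = 2
x=35: ŷ = 13 + 2·35 = 83; r = 82 − 83 = -1
x=40: ŷ = 13 + 2·40 = 93; r = 90 − 93 = -3
x=45: ŷ = 13 + 2·45 = 103; r = 104 − 103 = 1
x=50: ŷ = 13 + 2·50 = 113; r = 114 − 113 = 1
SSE = 4 + 1 + 9 + 1 + 1 = 16

SSE = 16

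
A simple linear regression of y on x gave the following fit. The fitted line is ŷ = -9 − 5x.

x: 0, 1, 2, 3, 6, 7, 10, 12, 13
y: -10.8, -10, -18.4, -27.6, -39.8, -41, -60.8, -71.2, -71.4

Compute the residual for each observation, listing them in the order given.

x=0: ŷ = -9 − 5·0 = -9; r = -10.8 − (-9) = -1.8
x=1: ŷ = -9 − 5·1 = -14; r = -10 − (-14) = 4
x=2: ŷ = -9 − 5·2 = -19; r = -18.4 − (-19) = 0.6
x=3: ŷ = -9 − 5·3 = -24; r = -27.6 − (-24) = -3.6
x=6: ŷ = -9 − 5·6 = -39; r = -39.8 − (-39) = -0.8
x=7: ŷ = -9 − 5·7 = -44; r = -41 − (-44) = 3
x=10: ŷ = -9 − 5·10 = -59; r = -60.8 − (-59) = -1.8
x=12: ŷ = -9 − 5·12 = -69; r = -71.2 − (-69) = -2.2
x=13: ŷ = -9 − 5·13 = -74; r = -71.4 − (-74) = 2.6

-1.8, 4, 0.6, -3.6, -0.8, 3, -1.8, -2.2, 2.6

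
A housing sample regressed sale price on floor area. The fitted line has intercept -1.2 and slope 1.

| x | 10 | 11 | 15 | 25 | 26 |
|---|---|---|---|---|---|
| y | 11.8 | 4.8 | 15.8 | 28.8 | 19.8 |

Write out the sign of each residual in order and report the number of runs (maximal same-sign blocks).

4 runs

x=10: ŷ = -1.2 + 10 = 8.8; r = 11.8 − 8.8 = 3
x=11: ŷ = -1.2 + 11 = 9.8; r = 4.8 − 9.8 = -5
x=15: ŷ = -1.2 + 15 = 13.8; r = 15.8 − 13.8 = 2
x=25: ŷ = -1.2 + 25 = 23.8; r = 28.8 − 23.8 = 5
x=26: ŷ = -1.2 + 26 = 24.8; r = 19.8 − 24.8 = -5
Signs: + − + + −
Runs: +×1, −×1, +×2, −×1 → 4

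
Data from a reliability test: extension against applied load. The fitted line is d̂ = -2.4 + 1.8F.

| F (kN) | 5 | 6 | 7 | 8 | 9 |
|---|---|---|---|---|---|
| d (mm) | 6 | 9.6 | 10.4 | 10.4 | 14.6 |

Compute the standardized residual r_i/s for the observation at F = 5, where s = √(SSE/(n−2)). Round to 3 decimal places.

-0.463

F=5: d̂ = -2.4 + 1.8·5 = 6.6; r = 6 − 6.6 = -0.6
F=6: d̂ = -2.4 + 1.8·6 = 8.4; r = 9.6 − 8.4 = 1.2
F=7: d̂ = -2.4 + 1.8·7 = 10.2; r = 10.4 − 10.2 = 0.2
F=8: d̂ = -2.4 + 1.8·8 = 12; r = 10.4 − 12 = -1.6
F=9: d̂ = -2.4 + 1.8·9 = 13.8; r = 14.6 − 13.8 = 0.8
SSE = 0.36 + 1.44 + 0.04 + 2.56 + 0.64 = 5.04
s = √(5.04/3) = 1.29615
r/s = -0.6 / 1.29615 = -0.463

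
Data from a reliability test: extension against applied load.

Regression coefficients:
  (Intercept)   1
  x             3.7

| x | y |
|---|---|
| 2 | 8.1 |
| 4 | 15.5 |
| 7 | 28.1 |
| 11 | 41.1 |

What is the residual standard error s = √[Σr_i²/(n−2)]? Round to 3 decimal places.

x=2: ŷ = 1 + 3.7·2 = 8.4; r = 8.1 − 8.4 = -0.3
x=4: ŷ = 1 + 3.7·4 = 15.8; r = 15.5 − 15.8 = -0.3
x=7: ŷ = 1 + 3.7·7 = 26.9; r = 28.1 − 26.9 = 1.2
x=11: ŷ = 1 + 3.7·11 = 41.7; r = 41.1 − 41.7 = -0.6
SSE = 0.09 + 0.09 + 1.44 + 0.36 = 1.98
s = √(1.98/2) = √0.99 ≈ 0.995

s = 0.995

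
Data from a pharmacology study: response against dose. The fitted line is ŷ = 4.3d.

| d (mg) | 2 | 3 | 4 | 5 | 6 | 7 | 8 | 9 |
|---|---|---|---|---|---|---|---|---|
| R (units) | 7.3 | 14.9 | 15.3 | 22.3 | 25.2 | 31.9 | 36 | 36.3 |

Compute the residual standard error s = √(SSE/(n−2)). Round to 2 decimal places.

s = 1.91

d=2: ŷ = 4.3·2 = 8.6; e = 7.3 − 8.6 = -1.3
d=3: ŷ = 4.3·3 = 12.9; e = 14.9 − 12.9 = 2
d=4: ŷ = 4.3·4 = 17.2; e = 15.3 − 17.2 = -1.9
d=5: ŷ = 4.3·5 = 21.5; e = 22.3 − 21.5 = 0.8
d=6: ŷ = 4.3·6 = 25.8; e = 25.2 − 25.8 = -0.6
d=7: ŷ = 4.3·7 = 30.1; e = 31.9 − 30.1 = 1.8
d=8: ŷ = 4.3·8 = 34.4; e = 36 − 34.4 = 1.6
d=9: ŷ = 4.3·9 = 38.7; e = 36.3 − 38.7 = -2.4
SSE = 1.69 + 4 + 3.61 + 0.64 + 0.36 + 3.24 + 2.56 + 5.76 = 21.86
s = √(21.86/6) = √3.64333 ≈ 1.91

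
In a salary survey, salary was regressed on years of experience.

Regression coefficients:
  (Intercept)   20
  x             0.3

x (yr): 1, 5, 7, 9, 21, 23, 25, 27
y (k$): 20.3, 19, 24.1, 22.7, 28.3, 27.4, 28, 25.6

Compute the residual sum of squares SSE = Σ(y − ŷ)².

SSE = 21

x=1: ŷ = 20 + 0.3·1 = 20.3; e = 20.3 − 20.3 = 0
x=5: ŷ = 20 + 0.3·5 = 21.5; e = 19 − 21.5 = -2.5
x=7: ŷ = 20 + 0.3·7 = 22.1; e = 24.1 − 22.1 = 2
x=9: ŷ = 20 + 0.3·9 = 22.7; e = 22.7 − 22.7 = 0
x=21: ŷ = 20 + 0.3·21 = 26.3; e = 28.3 − 26.3 = 2
x=23: ŷ = 20 + 0.3·23 = 26.9; e = 27.4 − 26.9 = 0.5
x=25: ŷ = 20 + 0.3·25 = 27.5; e = 28 − 27.5 = 0.5
x=27: ŷ = 20 + 0.3·27 = 28.1; e = 25.6 − 28.1 = -2.5
SSE = 0 + 6.25 + 4 + 0 + 4 + 0.25 + 0.25 + 6.25 = 21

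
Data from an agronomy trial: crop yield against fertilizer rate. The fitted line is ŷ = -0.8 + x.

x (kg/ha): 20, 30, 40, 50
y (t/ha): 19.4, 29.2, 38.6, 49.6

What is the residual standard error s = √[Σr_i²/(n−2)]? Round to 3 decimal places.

s = 0.529

x=20: ŷ = -0.8 + 20 = 19.2; r = 19.4 − 19.2 = 0.2
x=30: ŷ = -0.8 + 30 = 29.2; r = 29.2 − 29.2 = 0
x=40: ŷ = -0.8 + 40 = 39.2; r = 38.6 − 39.2 = -0.6
x=50: ŷ = -0.8 + 50 = 49.2; r = 49.6 − 49.2 = 0.4
SSE = 0.04 + 0 + 0.36 + 0.16 = 0.56
s = √(0.56/2) = √0.28 ≈ 0.529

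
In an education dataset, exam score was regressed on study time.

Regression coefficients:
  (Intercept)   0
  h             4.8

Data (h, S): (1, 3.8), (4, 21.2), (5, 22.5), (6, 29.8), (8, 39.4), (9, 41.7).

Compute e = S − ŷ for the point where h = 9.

e = -1.5

ŷ = 4.8·9 = 43.2
e = 41.7 − 43.2 = -1.5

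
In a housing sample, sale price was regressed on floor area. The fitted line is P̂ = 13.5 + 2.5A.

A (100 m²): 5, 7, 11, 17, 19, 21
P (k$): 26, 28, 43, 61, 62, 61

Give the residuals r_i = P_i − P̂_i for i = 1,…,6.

A=5: P̂ = 13.5 + 2.5·5 = 26; r = 26 − 26 = 0
A=7: P̂ = 13.5 + 2.5·7 = 31; r = 28 − 31 = -3
A=11: P̂ = 13.5 + 2.5·11 = 41; r = 43 − 41 = 2
A=17: P̂ = 13.5 + 2.5·17 = 56; r = 61 − 56 = 5
A=19: P̂ = 13.5 + 2.5·19 = 61; r = 62 − 61 = 1
A=21: P̂ = 13.5 + 2.5·21 = 66; r = 61 − 66 = -5

0, -3, 2, 5, 1, -5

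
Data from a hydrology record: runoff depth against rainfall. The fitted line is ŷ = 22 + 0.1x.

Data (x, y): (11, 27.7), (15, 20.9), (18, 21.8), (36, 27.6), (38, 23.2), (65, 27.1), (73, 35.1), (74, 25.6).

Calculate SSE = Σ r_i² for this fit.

SSE = 92.72

x=11: ŷ = 22 + 0.1·11 = 23.1; r = 27.7 − 23.1 = 4.6
x=15: ŷ = 22 + 0.1·15 = 23.5; r = 20.9 − 23.5 = -2.6
x=18: ŷ = 22 + 0.1·18 = 23.8; r = 21.8 − 23.8 = -2
x=36: ŷ = 22 + 0.1·36 = 25.6; r = 27.6 − 25.6 = 2
x=38: ŷ = 22 + 0.1·38 = 25.8; r = 23.2 − 25.8 = -2.6
x=65: ŷ = 22 + 0.1·65 = 28.5; r = 27.1 − 28.5 = -1.4
x=73: ŷ = 22 + 0.1·73 = 29.3; r = 35.1 − 29.3 = 5.8
x=74: ŷ = 22 + 0.1·74 = 29.4; r = 25.6 − 29.4 = -3.8
SSE = 21.16 + 6.76 + 4 + 4 + 6.76 + 1.96 + 33.64 + 14.44 = 92.72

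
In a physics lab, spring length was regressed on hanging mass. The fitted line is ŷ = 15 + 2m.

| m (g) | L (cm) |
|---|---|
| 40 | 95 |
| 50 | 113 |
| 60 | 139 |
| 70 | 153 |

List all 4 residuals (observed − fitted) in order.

m=40: ŷ = 15 + 2·40 = 95; e = 95 − 95 = 0
m=50: ŷ = 15 + 2·50 = 115; e = 113 − 115 = -2
m=60: ŷ = 15 + 2·60 = 135; e = 139 − 135 = 4
m=70: ŷ = 15 + 2·70 = 155; e = 153 − 155 = -2

0, -2, 4, -2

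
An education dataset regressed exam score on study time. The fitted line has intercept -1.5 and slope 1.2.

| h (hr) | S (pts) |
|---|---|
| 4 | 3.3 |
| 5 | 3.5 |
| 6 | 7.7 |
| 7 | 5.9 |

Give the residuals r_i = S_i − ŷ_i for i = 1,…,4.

0, -1, 2, -1

h=4: ŷ = -1.5 + 1.2·4 = 3.3; r = 3.3 − 3.3 = 0
h=5: ŷ = -1.5 + 1.2·5 = 4.5; r = 3.5 − 4.5 = -1
h=6: ŷ = -1.5 + 1.2·6 = 5.7; r = 7.7 − 5.7 = 2
h=7: ŷ = -1.5 + 1.2·7 = 6.9; r = 5.9 − 6.9 = -1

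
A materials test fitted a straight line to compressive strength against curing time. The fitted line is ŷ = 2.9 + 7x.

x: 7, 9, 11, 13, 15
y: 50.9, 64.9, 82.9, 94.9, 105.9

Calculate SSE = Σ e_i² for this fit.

SSE = 16

x=7: ŷ = 2.9 + 7·7 = 51.9; e = 50.9 − 51.9 = -1
x=9: ŷ = 2.9 + 7·9 = 65.9; e = 64.9 − 65.9 = -1
x=11: ŷ = 2.9 + 7·11 = 79.9; e = 82.9 − 79.9 = 3
x=13: ŷ = 2.9 + 7·13 = 93.9; e = 94.9 − 93.9 = 1
x=15: ŷ = 2.9 + 7·15 = 107.9; e = 105.9 − 107.9 = -2
SSE = 1 + 1 + 9 + 1 + 4 = 16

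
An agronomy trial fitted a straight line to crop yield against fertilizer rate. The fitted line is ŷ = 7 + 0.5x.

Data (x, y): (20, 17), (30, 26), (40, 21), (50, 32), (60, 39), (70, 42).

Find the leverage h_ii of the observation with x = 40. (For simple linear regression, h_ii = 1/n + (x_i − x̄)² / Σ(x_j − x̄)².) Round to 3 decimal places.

h = 0.181

x̄ = (20 + 30 + 40 + 50 + 60 + 70)/6 = 45
Σ(x − x̄)² = 625 + 225 + 25 + 25 + 225 + 625 = 1750
h = 1/6 + (-5)²/1750 = 0.166667 + 0.0142857 = 0.181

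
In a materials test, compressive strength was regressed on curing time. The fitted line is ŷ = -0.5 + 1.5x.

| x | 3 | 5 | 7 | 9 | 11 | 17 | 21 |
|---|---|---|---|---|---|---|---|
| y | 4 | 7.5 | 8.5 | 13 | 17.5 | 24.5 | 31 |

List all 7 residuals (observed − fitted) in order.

0, 0.5, -1.5, 0, 1.5, -0.5, 0

x=3: ŷ = -0.5 + 1.5·3 = 4; e = 4 − 4 = 0
x=5: ŷ = -0.5 + 1.5·5 = 7; e = 7.5 − 7 = 0.5
x=7: ŷ = -0.5 + 1.5·7 = 10; e = 8.5 − 10 = -1.5
x=9: ŷ = -0.5 + 1.5·9 = 13; e = 13 − 13 = 0
x=11: ŷ = -0.5 + 1.5·11 = 16; e = 17.5 − 16 = 1.5
x=17: ŷ = -0.5 + 1.5·17 = 25; e = 24.5 − 25 = -0.5
x=21: ŷ = -0.5 + 1.5·21 = 31; e = 31 − 31 = 0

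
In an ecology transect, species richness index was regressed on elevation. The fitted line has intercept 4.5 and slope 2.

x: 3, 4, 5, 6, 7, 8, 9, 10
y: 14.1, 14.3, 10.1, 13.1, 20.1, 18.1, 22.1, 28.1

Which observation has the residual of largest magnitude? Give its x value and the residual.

x=3: ŷ = 4.5 + 2·3 = 10.5; r = 14.1 − 10.5 = 3.6
x=4: ŷ = 4.5 + 2·4 = 12.5; r = 14.3 − 12.5 = 1.8
x=5: ŷ = 4.5 + 2·5 = 14.5; r = 10.1 − 14.5 = -4.4
x=6: ŷ = 4.5 + 2·6 = 16.5; r = 13.1 − 16.5 = -3.4
x=7: ŷ = 4.5 + 2·7 = 18.5; r = 20.1 − 18.5 = 1.6
x=8: ŷ = 4.5 + 2·8 = 20.5; r = 18.1 − 20.5 = -2.4
x=9: ŷ = 4.5 + 2·9 = 22.5; r = 22.1 − 22.5 = -0.4
x=10: ŷ = 4.5 + 2·10 = 24.5; r = 28.1 − 24.5 = 3.6
Largest |r| is 4.4 at x = 5, residual -4.4.

x = 5, r = -4.4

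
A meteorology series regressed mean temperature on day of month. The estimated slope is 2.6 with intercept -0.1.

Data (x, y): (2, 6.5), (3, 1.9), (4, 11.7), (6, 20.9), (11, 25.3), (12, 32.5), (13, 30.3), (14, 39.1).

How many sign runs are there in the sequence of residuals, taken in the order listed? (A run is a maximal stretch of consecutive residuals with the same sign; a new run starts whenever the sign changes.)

x=2: ŷ = -0.1 + 2.6·2 = 5.1; r = 6.5 − 5.1 = 1.4
x=3: ŷ = -0.1 + 2.6·3 = 7.7; r = 1.9 − 7.7 = -5.8
x=4: ŷ = -0.1 + 2.6·4 = 10.3; r = 11.7 − 10.3 = 1.4
x=6: ŷ = -0.1 + 2.6·6 = 15.5; r = 20.9 − 15.5 = 5.4
x=11: ŷ = -0.1 + 2.6·11 = 28.5; r = 25.3 − 28.5 = -3.2
x=12: ŷ = -0.1 + 2.6·12 = 31.1; r = 32.5 − 31.1 = 1.4
x=13: ŷ = -0.1 + 2.6·13 = 33.7; r = 30.3 − 33.7 = -3.4
x=14: ŷ = -0.1 + 2.6·14 = 36.3; r = 39.1 − 36.3 = 2.8
Signs: + − + + − + − +
Runs: +×1, −×1, +×2, −×1, +×1, −×1, +×1 → 7

7 runs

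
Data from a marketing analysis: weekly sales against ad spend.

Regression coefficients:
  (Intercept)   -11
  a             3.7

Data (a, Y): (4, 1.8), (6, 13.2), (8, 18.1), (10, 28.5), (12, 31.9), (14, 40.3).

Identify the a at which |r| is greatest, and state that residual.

a = 10, r = 2.5

a=4: ŷ = -11 + 3.7·4 = 3.8; r = 1.8 − 3.8 = -2
a=6: ŷ = -11 + 3.7·6 = 11.2; r = 13.2 − 11.2 = 2
a=8: ŷ = -11 + 3.7·8 = 18.6; r = 18.1 − 18.6 = -0.5
a=10: ŷ = -11 + 3.7·10 = 26; r = 28.5 − 26 = 2.5
a=12: ŷ = -11 + 3.7·12 = 33.4; r = 31.9 − 33.4 = -1.5
a=14: ŷ = -11 + 3.7·14 = 40.8; r = 40.3 − 40.8 = -0.5
Largest |r| is 2.5 at a = 10, residual 2.5.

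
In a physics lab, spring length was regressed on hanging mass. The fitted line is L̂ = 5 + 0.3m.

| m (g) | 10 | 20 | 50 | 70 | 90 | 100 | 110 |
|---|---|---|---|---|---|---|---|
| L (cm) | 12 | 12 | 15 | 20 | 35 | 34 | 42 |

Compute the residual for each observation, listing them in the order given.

4, 1, -5, -6, 3, -1, 4

m=10: L̂ = 5 + 0.3·10 = 8; r = 12 − 8 = 4
m=20: L̂ = 5 + 0.3·20 = 11; r = 12 − 11 = 1
m=50: L̂ = 5 + 0.3·50 = 20; r = 15 − 20 = -5
m=70: L̂ = 5 + 0.3·70 = 26; r = 20 − 26 = -6
m=90: L̂ = 5 + 0.3·90 = 32; r = 35 − 32 = 3
m=100: L̂ = 5 + 0.3·100 = 35; r = 34 − 35 = -1
m=110: L̂ = 5 + 0.3·110 = 38; r = 42 − 38 = 4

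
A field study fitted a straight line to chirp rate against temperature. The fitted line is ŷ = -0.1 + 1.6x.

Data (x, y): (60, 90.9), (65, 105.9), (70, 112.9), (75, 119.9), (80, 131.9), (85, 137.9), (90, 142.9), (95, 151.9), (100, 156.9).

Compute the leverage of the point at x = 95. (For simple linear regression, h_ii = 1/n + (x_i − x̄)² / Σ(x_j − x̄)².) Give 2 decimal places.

h = 0.26

x̄ = (60 + 65 + 70 + 75 + 80 + 85 + 90 + 95 + 100)/9 = 80
Σ(x − x̄)² = 400 + 225 + 100 + 25 + 0 + 25 + 100 + 225 + 400 = 1500
h = 1/9 + (15)²/1500 = 0.111111 + 0.15 = 0.26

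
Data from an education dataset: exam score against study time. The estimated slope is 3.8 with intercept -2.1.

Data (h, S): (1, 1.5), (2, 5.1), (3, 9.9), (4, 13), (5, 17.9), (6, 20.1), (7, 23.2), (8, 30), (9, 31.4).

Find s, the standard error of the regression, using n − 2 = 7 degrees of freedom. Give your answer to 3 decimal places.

h=1: ŷ = -2.1 + 3.8·1 = 1.7; e = 1.5 − 1.7 = -0.2
h=2: ŷ = -2.1 + 3.8·2 = 5.5; e = 5.1 − 5.5 = -0.4
h=3: ŷ = -2.1 + 3.8·3 = 9.3; e = 9.9 − 9.3 = 0.6
h=4: ŷ = -2.1 + 3.8·4 = 13.1; e = 13 − 13.1 = -0.1
h=5: ŷ = -2.1 + 3.8·5 = 16.9; e = 17.9 − 16.9 = 1
h=6: ŷ = -2.1 + 3.8·6 = 20.7; e = 20.1 − 20.7 = -0.6
h=7: ŷ = -2.1 + 3.8·7 = 24.5; e = 23.2 − 24.5 = -1.3
h=8: ŷ = -2.1 + 3.8·8 = 28.3; e = 30 − 28.3 = 1.7
h=9: ŷ = -2.1 + 3.8·9 = 32.1; e = 31.4 − 32.1 = -0.7
SSE = 0.04 + 0.16 + 0.36 + 0.01 + 1 + 0.36 + 1.69 + 2.89 + 0.49 = 7
s = √(7/7) = √1 ≈ 1.000

s = 1.000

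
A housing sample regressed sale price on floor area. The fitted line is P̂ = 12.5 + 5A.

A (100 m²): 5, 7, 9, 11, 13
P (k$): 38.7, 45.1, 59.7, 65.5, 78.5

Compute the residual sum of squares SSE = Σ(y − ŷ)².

A=5: P̂ = 12.5 + 5·5 = 37.5; r = 38.7 − 37.5 = 1.2
A=7: P̂ = 12.5 + 5·7 = 47.5; r = 45.1 − 47.5 = -2.4
A=9: P̂ = 12.5 + 5·9 = 57.5; r = 59.7 − 57.5 = 2.2
A=11: P̂ = 12.5 + 5·11 = 67.5; r = 65.5 − 67.5 = -2
A=13: P̂ = 12.5 + 5·13 = 77.5; r = 78.5 − 77.5 = 1
SSE = 1.44 + 5.76 + 4.84 + 4 + 1 = 17.04

SSE = 17.04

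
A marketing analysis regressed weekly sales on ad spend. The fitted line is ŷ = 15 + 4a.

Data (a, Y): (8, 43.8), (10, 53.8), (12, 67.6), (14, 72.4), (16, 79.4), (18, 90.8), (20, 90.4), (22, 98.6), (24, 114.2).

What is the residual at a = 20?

e = -4.6

ŷ = 15 + 4·20 = 95
e = 90.4 − 95 = -4.6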